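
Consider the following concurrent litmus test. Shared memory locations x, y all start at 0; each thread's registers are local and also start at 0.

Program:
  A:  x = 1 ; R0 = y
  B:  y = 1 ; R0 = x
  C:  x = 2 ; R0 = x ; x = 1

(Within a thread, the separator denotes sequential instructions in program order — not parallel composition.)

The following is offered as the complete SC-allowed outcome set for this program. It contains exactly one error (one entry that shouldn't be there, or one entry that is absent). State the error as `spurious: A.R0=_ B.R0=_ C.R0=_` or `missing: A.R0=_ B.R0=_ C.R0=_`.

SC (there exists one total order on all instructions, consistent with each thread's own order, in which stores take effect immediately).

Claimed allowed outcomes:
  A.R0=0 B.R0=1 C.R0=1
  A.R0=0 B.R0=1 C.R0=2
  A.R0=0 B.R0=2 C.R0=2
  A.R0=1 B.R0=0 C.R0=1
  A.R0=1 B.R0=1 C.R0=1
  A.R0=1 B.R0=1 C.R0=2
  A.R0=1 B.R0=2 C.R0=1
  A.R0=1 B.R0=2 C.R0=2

outcome vector order: (A.R0,B.R0,C.R0)
SC (9): 011; 012; 022; 101; 102; 111; 112; 121; 122
SC∖claimed = {102}

missing: A.R0=1 B.R0=0 C.R0=2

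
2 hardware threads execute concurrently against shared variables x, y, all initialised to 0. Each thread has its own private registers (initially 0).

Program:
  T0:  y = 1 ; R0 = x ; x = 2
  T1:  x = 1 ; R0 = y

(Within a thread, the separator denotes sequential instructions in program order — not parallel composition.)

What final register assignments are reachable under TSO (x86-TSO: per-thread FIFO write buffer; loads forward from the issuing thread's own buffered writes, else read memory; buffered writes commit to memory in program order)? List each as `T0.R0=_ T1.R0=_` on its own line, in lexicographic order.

T0.R0=0 T1.R0=0
T0.R0=0 T1.R0=1
T0.R0=1 T1.R0=0
T0.R0=1 T1.R0=1

outcome vector order: (T0.R0,T1.R0)
|TSO outcomes| = 4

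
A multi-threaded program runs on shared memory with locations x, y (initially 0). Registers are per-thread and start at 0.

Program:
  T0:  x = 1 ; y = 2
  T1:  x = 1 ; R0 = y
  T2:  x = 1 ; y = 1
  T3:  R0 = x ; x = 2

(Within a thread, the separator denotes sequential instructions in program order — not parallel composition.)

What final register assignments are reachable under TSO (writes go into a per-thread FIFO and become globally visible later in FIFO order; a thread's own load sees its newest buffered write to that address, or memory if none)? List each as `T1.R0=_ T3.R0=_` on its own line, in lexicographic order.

outcome vector order: (T1.R0,T3.R0)
|TSO outcomes| = 6

T1.R0=0 T3.R0=0
T1.R0=0 T3.R0=1
T1.R0=1 T3.R0=0
T1.R0=1 T3.R0=1
T1.R0=2 T3.R0=0
T1.R0=2 T3.R0=1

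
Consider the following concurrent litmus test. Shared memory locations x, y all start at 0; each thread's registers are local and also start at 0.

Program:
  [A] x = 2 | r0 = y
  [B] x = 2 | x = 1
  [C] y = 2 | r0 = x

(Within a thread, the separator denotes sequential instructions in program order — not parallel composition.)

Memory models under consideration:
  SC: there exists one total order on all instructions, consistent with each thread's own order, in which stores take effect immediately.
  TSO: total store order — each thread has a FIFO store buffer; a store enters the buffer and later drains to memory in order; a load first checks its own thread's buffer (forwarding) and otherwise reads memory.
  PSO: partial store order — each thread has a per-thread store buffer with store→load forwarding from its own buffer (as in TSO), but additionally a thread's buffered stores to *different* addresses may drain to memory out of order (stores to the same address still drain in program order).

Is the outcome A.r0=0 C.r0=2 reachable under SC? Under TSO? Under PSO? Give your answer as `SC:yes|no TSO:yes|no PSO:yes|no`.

outcome vector order: (A.r0,C.r0)
SC: 5 outcomes — {<0 1> <0 2> <2 0> <2 1> <2 2>}
TSO: 6 outcomes — {<0 0> <0 1> <0 2> <2 0> <2 1> <2 2>}
PSO: 6 outcomes — {<0 0> <0 1> <0 2> <2 0> <2 1> <2 2>}
target <0 2> ∈ {SC,TSO,PSO}

SC:yes TSO:yes PSO:yes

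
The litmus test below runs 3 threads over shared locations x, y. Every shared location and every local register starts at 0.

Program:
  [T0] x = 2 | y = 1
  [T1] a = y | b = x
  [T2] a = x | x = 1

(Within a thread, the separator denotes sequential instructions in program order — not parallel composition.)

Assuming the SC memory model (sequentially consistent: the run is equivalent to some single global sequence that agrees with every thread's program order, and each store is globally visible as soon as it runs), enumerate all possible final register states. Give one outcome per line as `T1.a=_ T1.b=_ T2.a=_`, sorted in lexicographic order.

T1.a=0 T1.b=0 T2.a=0
T1.a=0 T1.b=0 T2.a=2
T1.a=0 T1.b=1 T2.a=0
T1.a=0 T1.b=1 T2.a=2
T1.a=0 T1.b=2 T2.a=0
T1.a=0 T1.b=2 T2.a=2
T1.a=1 T1.b=1 T2.a=0
T1.a=1 T1.b=1 T2.a=2
T1.a=1 T1.b=2 T2.a=0
T1.a=1 T1.b=2 T2.a=2

outcome vector order: (T1.a,T1.b,T2.a)
|SC outcomes| = 10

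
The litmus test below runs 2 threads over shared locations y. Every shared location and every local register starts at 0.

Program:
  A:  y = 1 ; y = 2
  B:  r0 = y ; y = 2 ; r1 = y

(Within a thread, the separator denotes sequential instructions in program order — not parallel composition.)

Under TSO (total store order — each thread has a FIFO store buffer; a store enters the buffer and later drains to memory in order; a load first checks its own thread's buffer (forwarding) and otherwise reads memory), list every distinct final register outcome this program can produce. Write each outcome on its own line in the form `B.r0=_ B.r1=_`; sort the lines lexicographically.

B.r0=0 B.r1=1
B.r0=0 B.r1=2
B.r0=1 B.r1=2
B.r0=2 B.r1=2

outcome vector order: (B.r0,B.r1)
|TSO outcomes| = 4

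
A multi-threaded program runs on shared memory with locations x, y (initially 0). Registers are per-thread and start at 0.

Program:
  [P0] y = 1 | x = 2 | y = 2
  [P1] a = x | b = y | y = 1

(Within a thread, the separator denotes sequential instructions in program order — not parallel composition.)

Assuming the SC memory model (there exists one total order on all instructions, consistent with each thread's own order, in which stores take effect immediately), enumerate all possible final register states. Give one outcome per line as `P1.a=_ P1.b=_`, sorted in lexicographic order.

P1.a=0 P1.b=0
P1.a=0 P1.b=1
P1.a=0 P1.b=2
P1.a=2 P1.b=1
P1.a=2 P1.b=2

outcome vector order: (P1.a,P1.b)
|SC outcomes| = 5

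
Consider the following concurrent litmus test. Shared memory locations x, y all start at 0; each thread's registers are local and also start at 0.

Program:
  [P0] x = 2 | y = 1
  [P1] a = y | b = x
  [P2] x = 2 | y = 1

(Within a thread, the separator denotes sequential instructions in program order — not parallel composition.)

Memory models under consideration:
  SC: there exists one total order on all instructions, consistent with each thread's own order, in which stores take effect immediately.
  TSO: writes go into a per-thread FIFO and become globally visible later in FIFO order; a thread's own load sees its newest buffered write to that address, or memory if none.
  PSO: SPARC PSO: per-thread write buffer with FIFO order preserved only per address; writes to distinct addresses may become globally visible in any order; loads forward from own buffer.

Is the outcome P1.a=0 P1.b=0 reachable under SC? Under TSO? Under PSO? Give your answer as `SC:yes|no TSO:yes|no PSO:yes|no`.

outcome vector order: (P1.a,P1.b)
SC (3): <0 0>, <0 2>, <1 2>
TSO (3): <0 0>, <0 2>, <1 2>
PSO (4): <0 0>, <0 2>, <1 0>, <1 2>
target <0 0> ∈ {SC,TSO,PSO}

SC:yes TSO:yes PSO:yes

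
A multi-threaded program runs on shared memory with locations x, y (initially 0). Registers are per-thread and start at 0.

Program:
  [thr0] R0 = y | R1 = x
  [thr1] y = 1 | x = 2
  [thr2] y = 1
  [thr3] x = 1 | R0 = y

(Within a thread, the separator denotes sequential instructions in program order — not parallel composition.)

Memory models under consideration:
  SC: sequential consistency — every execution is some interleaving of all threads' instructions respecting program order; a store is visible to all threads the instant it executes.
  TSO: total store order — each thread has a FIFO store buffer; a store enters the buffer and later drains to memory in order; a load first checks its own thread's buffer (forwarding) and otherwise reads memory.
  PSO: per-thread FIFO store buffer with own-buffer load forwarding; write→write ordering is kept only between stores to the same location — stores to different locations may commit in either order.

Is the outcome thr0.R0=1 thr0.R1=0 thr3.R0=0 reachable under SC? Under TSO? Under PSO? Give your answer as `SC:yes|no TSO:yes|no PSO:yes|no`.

outcome vector order: (thr0.R0,thr0.R1,thr3.R0)
under SC → 000 001 010 011 020 021 101 110 111 120 121
under TSO → 000 001 010 011 020 021 100 101 110 111 120 121
under PSO → 000 001 010 011 020 021 100 101 110 111 120 121
target 100 ∈ {TSO,PSO}

SC:no TSO:yes PSO:yes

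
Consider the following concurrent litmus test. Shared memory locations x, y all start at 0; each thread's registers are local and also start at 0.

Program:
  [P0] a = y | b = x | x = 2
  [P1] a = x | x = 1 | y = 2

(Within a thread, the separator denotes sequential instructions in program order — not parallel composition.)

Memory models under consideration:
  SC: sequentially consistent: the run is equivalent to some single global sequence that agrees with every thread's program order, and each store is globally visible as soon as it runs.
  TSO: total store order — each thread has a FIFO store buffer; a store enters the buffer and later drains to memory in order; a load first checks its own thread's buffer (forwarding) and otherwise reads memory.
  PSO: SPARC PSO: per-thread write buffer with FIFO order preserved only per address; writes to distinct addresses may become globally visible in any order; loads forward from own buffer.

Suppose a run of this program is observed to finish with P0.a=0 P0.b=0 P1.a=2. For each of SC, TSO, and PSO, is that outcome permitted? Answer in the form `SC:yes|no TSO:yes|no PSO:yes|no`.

outcome vector order: (P0.a,P0.b,P1.a)
[SC] allowed = {000; 002; 010; 210}
[TSO] allowed = {000; 002; 010; 210}
[PSO] allowed = {000; 002; 010; 200; 210}
target 002 ∈ {SC,TSO,PSO}

SC:yes TSO:yes PSO:yes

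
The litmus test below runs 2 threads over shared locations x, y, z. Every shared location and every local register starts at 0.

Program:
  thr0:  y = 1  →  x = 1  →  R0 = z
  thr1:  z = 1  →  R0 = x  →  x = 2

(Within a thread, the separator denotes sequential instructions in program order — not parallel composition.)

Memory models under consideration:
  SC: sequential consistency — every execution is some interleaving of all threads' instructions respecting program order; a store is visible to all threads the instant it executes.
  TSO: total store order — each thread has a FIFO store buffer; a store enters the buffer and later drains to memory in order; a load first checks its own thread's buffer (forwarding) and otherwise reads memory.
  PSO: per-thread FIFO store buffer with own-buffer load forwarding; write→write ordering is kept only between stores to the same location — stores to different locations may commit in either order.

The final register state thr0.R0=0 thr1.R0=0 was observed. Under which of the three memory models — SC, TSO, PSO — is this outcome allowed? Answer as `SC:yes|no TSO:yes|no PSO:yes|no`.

SC:no TSO:yes PSO:yes

outcome vector order: (thr0.R0,thr1.R0)
under SC → (0,1) (1,0) (1,1)
under TSO → (0,0) (0,1) (1,0) (1,1)
under PSO → (0,0) (0,1) (1,0) (1,1)
target (0,0) ∈ {TSO,PSO}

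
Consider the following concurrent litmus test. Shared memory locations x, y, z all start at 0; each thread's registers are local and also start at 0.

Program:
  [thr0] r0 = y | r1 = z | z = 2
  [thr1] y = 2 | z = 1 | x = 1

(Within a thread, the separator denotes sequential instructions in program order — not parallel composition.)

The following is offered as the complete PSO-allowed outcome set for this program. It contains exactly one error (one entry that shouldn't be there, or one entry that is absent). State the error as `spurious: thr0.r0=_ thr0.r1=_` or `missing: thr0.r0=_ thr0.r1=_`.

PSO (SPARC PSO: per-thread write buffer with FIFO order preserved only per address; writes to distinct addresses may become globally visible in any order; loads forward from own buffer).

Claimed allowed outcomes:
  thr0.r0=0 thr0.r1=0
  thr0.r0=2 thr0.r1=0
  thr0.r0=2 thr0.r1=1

missing: thr0.r0=0 thr0.r1=1

outcome vector order: (thr0.r0,thr0.r1)
PSO: 4 outcomes — {00; 01; 20; 21}
PSO∖claimed = {01}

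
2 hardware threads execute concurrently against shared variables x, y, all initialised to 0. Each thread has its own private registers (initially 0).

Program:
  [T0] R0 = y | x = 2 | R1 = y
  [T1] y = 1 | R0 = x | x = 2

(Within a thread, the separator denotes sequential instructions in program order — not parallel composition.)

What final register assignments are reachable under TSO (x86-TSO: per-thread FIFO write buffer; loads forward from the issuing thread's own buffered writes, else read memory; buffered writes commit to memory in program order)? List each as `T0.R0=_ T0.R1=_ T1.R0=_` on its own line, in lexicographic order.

outcome vector order: (T0.R0,T0.R1,T1.R0)
|TSO outcomes| = 6

T0.R0=0 T0.R1=0 T1.R0=0
T0.R0=0 T0.R1=0 T1.R0=2
T0.R0=0 T0.R1=1 T1.R0=0
T0.R0=0 T0.R1=1 T1.R0=2
T0.R0=1 T0.R1=1 T1.R0=0
T0.R0=1 T0.R1=1 T1.R0=2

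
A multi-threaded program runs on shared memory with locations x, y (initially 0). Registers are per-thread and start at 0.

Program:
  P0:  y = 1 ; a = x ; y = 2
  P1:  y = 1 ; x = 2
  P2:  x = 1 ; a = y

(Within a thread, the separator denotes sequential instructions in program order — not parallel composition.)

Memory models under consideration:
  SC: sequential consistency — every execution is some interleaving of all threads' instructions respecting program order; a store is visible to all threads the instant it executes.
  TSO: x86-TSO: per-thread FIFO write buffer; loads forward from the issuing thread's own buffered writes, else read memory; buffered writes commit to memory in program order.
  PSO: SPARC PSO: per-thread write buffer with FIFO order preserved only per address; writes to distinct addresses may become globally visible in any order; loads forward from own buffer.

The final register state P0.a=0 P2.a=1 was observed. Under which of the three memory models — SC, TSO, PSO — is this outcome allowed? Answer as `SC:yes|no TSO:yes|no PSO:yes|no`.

SC:yes TSO:yes PSO:yes

outcome vector order: (P0.a,P2.a)
under SC → 01; 02; 10; 11; 12; 20; 21; 22
under TSO → 00; 01; 02; 10; 11; 12; 20; 21; 22
under PSO → 00; 01; 02; 10; 11; 12; 20; 21; 22
target 01 ∈ {SC,TSO,PSO}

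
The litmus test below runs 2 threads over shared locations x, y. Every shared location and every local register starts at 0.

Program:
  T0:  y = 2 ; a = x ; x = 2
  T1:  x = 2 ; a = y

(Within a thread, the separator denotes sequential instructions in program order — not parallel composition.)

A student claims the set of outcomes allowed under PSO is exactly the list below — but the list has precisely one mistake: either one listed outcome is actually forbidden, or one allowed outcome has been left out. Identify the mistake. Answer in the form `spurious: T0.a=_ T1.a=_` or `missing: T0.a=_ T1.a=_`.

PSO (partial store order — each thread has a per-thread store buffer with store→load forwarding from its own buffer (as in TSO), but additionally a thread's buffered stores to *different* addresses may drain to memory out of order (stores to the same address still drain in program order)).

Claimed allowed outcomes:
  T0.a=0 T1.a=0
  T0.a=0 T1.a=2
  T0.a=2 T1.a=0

outcome vector order: (T0.a,T1.a)
[PSO] allowed = {<0 0> <0 2> <2 0> <2 2>}
PSO∖claimed = {<2 2>}

missing: T0.a=2 T1.a=2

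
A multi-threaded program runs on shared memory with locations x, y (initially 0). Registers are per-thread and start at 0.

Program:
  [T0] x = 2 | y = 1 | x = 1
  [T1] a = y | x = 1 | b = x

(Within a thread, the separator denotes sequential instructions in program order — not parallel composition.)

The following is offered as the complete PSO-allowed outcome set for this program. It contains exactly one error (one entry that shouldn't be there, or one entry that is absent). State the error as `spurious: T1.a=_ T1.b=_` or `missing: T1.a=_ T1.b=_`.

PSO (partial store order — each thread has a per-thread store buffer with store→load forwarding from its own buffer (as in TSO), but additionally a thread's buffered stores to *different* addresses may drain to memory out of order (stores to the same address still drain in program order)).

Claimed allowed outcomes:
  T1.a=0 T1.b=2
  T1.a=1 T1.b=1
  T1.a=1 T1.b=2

missing: T1.a=0 T1.b=1

outcome vector order: (T1.a,T1.b)
PSO (4): 01 02 11 12
PSO∖claimed = {01}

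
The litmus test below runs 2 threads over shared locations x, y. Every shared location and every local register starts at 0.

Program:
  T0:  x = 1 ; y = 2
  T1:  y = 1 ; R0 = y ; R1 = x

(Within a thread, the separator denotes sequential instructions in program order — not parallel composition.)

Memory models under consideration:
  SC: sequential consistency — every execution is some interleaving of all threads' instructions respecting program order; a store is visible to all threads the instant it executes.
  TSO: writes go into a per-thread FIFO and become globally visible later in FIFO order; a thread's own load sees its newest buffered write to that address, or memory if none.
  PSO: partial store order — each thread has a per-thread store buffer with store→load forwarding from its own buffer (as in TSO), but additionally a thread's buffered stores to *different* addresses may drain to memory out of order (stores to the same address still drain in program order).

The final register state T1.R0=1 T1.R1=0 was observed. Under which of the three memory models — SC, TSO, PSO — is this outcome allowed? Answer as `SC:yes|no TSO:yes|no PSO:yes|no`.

SC:yes TSO:yes PSO:yes

outcome vector order: (T1.R0,T1.R1)
[SC] allowed = {1/0; 1/1; 2/1}
[TSO] allowed = {1/0; 1/1; 2/1}
[PSO] allowed = {1/0; 1/1; 2/0; 2/1}
target 1/0 ∈ {SC,TSO,PSO}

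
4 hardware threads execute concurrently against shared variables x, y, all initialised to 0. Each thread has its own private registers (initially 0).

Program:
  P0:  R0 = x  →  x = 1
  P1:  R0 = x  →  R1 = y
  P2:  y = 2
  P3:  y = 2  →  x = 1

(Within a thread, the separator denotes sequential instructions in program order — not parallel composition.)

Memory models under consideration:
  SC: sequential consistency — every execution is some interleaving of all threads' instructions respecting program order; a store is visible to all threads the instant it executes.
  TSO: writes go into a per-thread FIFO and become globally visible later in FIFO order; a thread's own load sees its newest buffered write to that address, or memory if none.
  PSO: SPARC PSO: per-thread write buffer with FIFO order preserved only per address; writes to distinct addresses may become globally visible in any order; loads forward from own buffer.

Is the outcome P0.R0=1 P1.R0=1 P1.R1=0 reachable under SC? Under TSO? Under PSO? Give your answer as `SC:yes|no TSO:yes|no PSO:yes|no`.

outcome vector order: (P0.R0,P1.R0,P1.R1)
under SC → 0/0/0 0/0/2 0/1/0 0/1/2 1/0/0 1/0/2 1/1/2
under TSO → 0/0/0 0/0/2 0/1/0 0/1/2 1/0/0 1/0/2 1/1/2
under PSO → 0/0/0 0/0/2 0/1/0 0/1/2 1/0/0 1/0/2 1/1/0 1/1/2
target 1/1/0 ∈ {PSO}

SC:no TSO:no PSO:yes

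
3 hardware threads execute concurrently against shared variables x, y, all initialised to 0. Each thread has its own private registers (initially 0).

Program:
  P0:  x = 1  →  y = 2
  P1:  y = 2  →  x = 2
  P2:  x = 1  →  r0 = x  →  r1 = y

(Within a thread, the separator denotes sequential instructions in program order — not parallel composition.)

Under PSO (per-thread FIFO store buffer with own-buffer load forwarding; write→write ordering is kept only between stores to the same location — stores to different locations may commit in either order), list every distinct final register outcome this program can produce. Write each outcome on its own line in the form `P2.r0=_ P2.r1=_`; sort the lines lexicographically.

P2.r0=1 P2.r1=0
P2.r0=1 P2.r1=2
P2.r0=2 P2.r1=0
P2.r0=2 P2.r1=2

outcome vector order: (P2.r0,P2.r1)
|PSO outcomes| = 4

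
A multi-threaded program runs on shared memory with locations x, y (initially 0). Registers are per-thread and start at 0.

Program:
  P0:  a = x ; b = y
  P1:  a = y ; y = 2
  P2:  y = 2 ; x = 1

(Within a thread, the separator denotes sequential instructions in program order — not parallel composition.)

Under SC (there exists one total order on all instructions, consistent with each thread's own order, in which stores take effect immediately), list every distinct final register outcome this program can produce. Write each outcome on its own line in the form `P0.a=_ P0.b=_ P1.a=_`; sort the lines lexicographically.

P0.a=0 P0.b=0 P1.a=0
P0.a=0 P0.b=0 P1.a=2
P0.a=0 P0.b=2 P1.a=0
P0.a=0 P0.b=2 P1.a=2
P0.a=1 P0.b=2 P1.a=0
P0.a=1 P0.b=2 P1.a=2

outcome vector order: (P0.a,P0.b,P1.a)
|SC outcomes| = 6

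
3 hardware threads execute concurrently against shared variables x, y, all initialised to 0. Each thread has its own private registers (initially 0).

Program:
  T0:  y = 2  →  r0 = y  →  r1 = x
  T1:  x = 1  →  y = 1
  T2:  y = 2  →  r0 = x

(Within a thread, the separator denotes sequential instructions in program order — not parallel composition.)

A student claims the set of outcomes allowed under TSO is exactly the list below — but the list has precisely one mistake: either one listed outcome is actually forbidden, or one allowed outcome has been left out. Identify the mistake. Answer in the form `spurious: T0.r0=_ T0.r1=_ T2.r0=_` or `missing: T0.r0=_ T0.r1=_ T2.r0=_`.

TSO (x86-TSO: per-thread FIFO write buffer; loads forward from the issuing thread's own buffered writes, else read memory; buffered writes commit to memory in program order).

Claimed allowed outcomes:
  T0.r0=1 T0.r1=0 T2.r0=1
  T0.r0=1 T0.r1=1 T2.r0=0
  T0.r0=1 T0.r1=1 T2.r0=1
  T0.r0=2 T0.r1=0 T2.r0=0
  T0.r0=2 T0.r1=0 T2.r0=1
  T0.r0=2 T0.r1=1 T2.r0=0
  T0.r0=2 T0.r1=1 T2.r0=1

outcome vector order: (T0.r0,T0.r1,T2.r0)
under TSO → 1/1/0; 1/1/1; 2/0/0; 2/0/1; 2/1/0; 2/1/1
claimed∖TSO = {1/0/1}

spurious: T0.r0=1 T0.r1=0 T2.r0=1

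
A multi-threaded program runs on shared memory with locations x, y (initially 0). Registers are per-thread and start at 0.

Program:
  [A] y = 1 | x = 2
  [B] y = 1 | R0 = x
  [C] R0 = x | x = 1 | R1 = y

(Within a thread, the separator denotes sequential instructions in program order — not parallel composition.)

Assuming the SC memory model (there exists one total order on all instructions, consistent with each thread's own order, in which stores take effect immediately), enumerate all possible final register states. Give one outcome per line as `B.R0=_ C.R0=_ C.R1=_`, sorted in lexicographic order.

outcome vector order: (B.R0,C.R0,C.R1)
|SC outcomes| = 8

B.R0=0 C.R0=0 C.R1=1
B.R0=0 C.R0=2 C.R1=1
B.R0=1 C.R0=0 C.R1=0
B.R0=1 C.R0=0 C.R1=1
B.R0=1 C.R0=2 C.R1=1
B.R0=2 C.R0=0 C.R1=0
B.R0=2 C.R0=0 C.R1=1
B.R0=2 C.R0=2 C.R1=1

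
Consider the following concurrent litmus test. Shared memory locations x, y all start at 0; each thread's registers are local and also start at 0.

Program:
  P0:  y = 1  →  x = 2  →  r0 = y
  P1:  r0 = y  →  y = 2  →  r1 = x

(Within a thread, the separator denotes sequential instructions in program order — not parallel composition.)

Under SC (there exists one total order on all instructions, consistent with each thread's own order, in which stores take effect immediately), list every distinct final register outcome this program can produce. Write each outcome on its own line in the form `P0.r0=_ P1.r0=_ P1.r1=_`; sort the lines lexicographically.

P0.r0=1 P1.r0=0 P1.r1=0
P0.r0=1 P1.r0=0 P1.r1=2
P0.r0=1 P1.r0=1 P1.r1=2
P0.r0=2 P1.r0=0 P1.r1=0
P0.r0=2 P1.r0=0 P1.r1=2
P0.r0=2 P1.r0=1 P1.r1=0
P0.r0=2 P1.r0=1 P1.r1=2

outcome vector order: (P0.r0,P1.r0,P1.r1)
|SC outcomes| = 7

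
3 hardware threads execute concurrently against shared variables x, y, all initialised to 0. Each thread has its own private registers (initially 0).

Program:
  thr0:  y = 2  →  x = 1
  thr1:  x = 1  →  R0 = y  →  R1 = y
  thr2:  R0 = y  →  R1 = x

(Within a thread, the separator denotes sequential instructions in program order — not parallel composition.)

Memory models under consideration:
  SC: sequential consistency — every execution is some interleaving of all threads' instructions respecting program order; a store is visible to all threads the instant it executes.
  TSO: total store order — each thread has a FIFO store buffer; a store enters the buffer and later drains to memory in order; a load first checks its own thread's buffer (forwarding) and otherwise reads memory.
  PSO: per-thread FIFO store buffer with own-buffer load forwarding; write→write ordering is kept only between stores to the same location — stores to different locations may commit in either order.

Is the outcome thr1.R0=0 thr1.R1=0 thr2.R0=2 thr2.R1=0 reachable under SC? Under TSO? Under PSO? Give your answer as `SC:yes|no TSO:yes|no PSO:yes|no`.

SC:no TSO:yes PSO:yes

outcome vector order: (thr1.R0,thr1.R1,thr2.R0,thr2.R1)
SC: 10 outcomes — {0/0/0/0, 0/0/0/1, 0/0/2/1, 0/2/0/0, 0/2/0/1, 0/2/2/1, 2/2/0/0, 2/2/0/1, 2/2/2/0, 2/2/2/1}
TSO: 12 outcomes — {0/0/0/0, 0/0/0/1, 0/0/2/0, 0/0/2/1, 0/2/0/0, 0/2/0/1, 0/2/2/0, 0/2/2/1, 2/2/0/0, 2/2/0/1, 2/2/2/0, 2/2/2/1}
PSO: 12 outcomes — {0/0/0/0, 0/0/0/1, 0/0/2/0, 0/0/2/1, 0/2/0/0, 0/2/0/1, 0/2/2/0, 0/2/2/1, 2/2/0/0, 2/2/0/1, 2/2/2/0, 2/2/2/1}
target 0/0/2/0 ∈ {TSO,PSO}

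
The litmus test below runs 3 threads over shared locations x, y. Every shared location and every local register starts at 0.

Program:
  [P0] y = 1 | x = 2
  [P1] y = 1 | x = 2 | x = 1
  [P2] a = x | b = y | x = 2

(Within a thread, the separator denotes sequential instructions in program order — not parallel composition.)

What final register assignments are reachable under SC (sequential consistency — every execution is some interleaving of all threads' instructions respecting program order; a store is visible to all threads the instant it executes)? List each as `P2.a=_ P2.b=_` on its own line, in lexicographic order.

outcome vector order: (P2.a,P2.b)
|SC outcomes| = 4

P2.a=0 P2.b=0
P2.a=0 P2.b=1
P2.a=1 P2.b=1
P2.a=2 P2.b=1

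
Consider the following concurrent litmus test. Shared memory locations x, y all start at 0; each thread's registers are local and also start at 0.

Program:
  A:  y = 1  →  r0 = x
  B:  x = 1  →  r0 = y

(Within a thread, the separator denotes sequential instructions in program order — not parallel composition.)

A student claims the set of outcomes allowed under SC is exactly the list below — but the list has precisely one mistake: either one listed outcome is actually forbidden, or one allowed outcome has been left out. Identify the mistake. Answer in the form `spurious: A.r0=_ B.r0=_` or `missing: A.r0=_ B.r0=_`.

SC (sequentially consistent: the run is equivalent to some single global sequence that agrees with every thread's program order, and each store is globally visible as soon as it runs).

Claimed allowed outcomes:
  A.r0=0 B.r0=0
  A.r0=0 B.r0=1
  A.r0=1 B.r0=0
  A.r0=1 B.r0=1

outcome vector order: (A.r0,B.r0)
under SC → 0/1 1/0 1/1
claimed∖SC = {0/0}

spurious: A.r0=0 B.r0=0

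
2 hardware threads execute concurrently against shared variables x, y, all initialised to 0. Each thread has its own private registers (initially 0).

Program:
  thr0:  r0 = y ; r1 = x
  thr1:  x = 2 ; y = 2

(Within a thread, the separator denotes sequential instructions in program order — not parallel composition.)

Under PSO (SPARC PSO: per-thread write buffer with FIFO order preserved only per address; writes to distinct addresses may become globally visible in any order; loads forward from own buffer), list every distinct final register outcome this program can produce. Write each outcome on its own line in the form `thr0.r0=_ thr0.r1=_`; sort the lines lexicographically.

thr0.r0=0 thr0.r1=0
thr0.r0=0 thr0.r1=2
thr0.r0=2 thr0.r1=0
thr0.r0=2 thr0.r1=2

outcome vector order: (thr0.r0,thr0.r1)
|PSO outcomes| = 4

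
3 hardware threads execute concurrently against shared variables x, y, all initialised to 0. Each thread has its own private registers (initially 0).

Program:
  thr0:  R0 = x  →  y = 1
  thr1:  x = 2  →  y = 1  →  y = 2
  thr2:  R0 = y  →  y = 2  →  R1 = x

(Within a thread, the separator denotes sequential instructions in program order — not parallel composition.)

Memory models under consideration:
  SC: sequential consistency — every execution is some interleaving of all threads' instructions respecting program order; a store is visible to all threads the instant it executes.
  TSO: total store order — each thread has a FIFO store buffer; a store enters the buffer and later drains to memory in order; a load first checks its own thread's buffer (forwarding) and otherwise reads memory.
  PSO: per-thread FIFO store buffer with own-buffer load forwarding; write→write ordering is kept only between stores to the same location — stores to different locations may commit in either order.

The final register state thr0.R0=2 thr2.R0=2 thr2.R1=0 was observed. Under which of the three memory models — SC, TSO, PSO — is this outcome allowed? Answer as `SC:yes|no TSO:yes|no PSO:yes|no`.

SC:no TSO:no PSO:yes

outcome vector order: (thr0.R0,thr2.R0,thr2.R1)
[SC] allowed = {000 002 010 012 022 200 202 212 222}
[TSO] allowed = {000 002 010 012 022 200 202 212 222}
[PSO] allowed = {000 002 010 012 020 022 200 202 210 212 220 222}
target 220 ∈ {PSO}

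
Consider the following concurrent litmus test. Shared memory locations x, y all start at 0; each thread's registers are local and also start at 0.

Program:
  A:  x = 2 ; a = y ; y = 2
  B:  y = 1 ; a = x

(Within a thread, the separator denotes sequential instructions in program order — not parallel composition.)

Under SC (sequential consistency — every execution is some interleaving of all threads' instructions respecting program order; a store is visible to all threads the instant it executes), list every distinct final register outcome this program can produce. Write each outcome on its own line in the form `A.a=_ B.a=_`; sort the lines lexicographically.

A.a=0 B.a=2
A.a=1 B.a=0
A.a=1 B.a=2

outcome vector order: (A.a,B.a)
|SC outcomes| = 3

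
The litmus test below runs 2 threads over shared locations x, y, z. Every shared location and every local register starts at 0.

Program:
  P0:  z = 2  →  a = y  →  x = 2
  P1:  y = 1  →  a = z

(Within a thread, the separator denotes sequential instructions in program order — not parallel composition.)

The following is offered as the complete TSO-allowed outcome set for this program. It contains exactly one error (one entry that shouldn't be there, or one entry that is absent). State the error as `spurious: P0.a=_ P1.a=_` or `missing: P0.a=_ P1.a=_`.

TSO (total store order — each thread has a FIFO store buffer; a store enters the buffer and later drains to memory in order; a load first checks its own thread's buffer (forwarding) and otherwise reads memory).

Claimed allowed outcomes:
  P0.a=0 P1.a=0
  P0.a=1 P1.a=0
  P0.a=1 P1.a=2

outcome vector order: (P0.a,P1.a)
[TSO] allowed = {(0,0), (0,2), (1,0), (1,2)}
TSO∖claimed = {(0,2)}

missing: P0.a=0 P1.a=2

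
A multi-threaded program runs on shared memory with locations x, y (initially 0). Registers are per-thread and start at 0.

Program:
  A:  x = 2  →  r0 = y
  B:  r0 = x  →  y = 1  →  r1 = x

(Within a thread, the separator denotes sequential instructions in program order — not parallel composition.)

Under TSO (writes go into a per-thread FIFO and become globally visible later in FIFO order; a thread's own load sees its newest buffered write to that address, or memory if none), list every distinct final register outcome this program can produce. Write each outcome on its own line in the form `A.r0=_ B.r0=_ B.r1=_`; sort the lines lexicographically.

A.r0=0 B.r0=0 B.r1=0
A.r0=0 B.r0=0 B.r1=2
A.r0=0 B.r0=2 B.r1=2
A.r0=1 B.r0=0 B.r1=0
A.r0=1 B.r0=0 B.r1=2
A.r0=1 B.r0=2 B.r1=2

outcome vector order: (A.r0,B.r0,B.r1)
|TSO outcomes| = 6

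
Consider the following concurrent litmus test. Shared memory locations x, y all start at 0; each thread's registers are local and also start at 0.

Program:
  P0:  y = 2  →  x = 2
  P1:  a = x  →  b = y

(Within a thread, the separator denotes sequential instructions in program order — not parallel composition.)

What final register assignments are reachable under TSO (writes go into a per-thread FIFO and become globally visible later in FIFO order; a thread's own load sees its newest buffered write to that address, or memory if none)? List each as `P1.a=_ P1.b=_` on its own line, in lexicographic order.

P1.a=0 P1.b=0
P1.a=0 P1.b=2
P1.a=2 P1.b=2

outcome vector order: (P1.a,P1.b)
|TSO outcomes| = 3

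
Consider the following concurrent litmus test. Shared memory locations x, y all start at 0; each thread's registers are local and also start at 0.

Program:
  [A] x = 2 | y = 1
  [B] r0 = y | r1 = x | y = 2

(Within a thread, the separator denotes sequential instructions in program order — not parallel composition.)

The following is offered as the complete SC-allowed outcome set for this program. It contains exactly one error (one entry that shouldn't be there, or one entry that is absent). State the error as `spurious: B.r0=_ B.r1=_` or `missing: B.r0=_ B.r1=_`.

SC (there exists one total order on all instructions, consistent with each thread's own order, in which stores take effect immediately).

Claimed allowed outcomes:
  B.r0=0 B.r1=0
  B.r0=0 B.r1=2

missing: B.r0=1 B.r1=2

outcome vector order: (B.r0,B.r1)
SC: 3 outcomes — {00 02 12}
SC∖claimed = {12}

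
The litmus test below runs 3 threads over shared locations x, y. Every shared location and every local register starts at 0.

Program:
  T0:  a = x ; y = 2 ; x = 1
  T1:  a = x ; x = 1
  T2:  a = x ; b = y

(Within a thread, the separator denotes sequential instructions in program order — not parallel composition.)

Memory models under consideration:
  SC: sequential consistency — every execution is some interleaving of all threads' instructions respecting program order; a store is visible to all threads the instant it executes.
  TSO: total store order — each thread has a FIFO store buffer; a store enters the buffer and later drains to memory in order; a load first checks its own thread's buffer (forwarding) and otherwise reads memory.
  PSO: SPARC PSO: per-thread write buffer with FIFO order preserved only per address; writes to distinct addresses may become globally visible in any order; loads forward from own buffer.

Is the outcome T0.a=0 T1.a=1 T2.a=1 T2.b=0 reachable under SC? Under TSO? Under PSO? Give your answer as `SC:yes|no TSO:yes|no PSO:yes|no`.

SC:no TSO:no PSO:yes

outcome vector order: (T0.a,T1.a,T2.a,T2.b)
[SC] allowed = {(0,0,0,0), (0,0,0,2), (0,0,1,0), (0,0,1,2), (0,1,0,0), (0,1,0,2), (0,1,1,2), (1,0,0,0), (1,0,0,2), (1,0,1,0), (1,0,1,2)}
[TSO] allowed = {(0,0,0,0), (0,0,0,2), (0,0,1,0), (0,0,1,2), (0,1,0,0), (0,1,0,2), (0,1,1,2), (1,0,0,0), (1,0,0,2), (1,0,1,0), (1,0,1,2)}
[PSO] allowed = {(0,0,0,0), (0,0,0,2), (0,0,1,0), (0,0,1,2), (0,1,0,0), (0,1,0,2), (0,1,1,0), (0,1,1,2), (1,0,0,0), (1,0,0,2), (1,0,1,0), (1,0,1,2)}
target (0,1,1,0) ∈ {PSO}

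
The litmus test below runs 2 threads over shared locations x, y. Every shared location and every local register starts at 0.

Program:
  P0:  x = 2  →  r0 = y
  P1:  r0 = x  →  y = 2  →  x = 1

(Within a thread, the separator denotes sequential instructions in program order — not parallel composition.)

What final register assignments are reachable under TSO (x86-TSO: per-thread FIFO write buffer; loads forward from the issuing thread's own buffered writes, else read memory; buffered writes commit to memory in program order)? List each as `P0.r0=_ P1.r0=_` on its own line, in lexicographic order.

P0.r0=0 P1.r0=0
P0.r0=0 P1.r0=2
P0.r0=2 P1.r0=0
P0.r0=2 P1.r0=2

outcome vector order: (P0.r0,P1.r0)
|TSO outcomes| = 4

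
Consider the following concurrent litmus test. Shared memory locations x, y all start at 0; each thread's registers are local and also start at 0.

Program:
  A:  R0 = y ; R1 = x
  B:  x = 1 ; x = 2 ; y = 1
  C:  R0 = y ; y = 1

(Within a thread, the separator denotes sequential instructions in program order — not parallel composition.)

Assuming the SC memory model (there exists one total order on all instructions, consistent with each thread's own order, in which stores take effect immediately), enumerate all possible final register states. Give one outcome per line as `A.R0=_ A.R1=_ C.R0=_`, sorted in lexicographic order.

outcome vector order: (A.R0,A.R1,C.R0)
|SC outcomes| = 10

A.R0=0 A.R1=0 C.R0=0
A.R0=0 A.R1=0 C.R0=1
A.R0=0 A.R1=1 C.R0=0
A.R0=0 A.R1=1 C.R0=1
A.R0=0 A.R1=2 C.R0=0
A.R0=0 A.R1=2 C.R0=1
A.R0=1 A.R1=0 C.R0=0
A.R0=1 A.R1=1 C.R0=0
A.R0=1 A.R1=2 C.R0=0
A.R0=1 A.R1=2 C.R0=1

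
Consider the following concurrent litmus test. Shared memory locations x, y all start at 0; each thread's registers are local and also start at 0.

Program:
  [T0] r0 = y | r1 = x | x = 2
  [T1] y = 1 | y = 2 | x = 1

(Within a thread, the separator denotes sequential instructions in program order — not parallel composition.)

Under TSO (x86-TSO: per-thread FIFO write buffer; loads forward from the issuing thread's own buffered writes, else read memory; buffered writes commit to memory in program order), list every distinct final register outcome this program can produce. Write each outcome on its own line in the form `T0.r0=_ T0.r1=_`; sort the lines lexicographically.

T0.r0=0 T0.r1=0
T0.r0=0 T0.r1=1
T0.r0=1 T0.r1=0
T0.r0=1 T0.r1=1
T0.r0=2 T0.r1=0
T0.r0=2 T0.r1=1

outcome vector order: (T0.r0,T0.r1)
|TSO outcomes| = 6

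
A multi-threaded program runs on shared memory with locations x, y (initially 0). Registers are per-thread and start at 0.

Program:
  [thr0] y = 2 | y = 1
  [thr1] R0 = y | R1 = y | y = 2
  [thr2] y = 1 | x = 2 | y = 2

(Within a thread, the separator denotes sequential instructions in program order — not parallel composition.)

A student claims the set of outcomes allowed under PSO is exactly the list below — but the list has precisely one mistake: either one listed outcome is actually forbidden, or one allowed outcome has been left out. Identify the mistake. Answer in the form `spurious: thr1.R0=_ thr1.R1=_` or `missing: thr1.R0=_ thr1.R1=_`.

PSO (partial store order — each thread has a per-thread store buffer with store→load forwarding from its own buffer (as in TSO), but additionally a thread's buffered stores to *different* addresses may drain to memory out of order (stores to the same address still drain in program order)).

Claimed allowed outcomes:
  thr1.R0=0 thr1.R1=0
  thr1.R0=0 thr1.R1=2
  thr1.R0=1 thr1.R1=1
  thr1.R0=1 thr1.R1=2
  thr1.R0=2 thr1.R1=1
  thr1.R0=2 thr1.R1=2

missing: thr1.R0=0 thr1.R1=1

outcome vector order: (thr1.R0,thr1.R1)
[PSO] allowed = {(0,0), (0,1), (0,2), (1,1), (1,2), (2,1), (2,2)}
PSO∖claimed = {(0,1)}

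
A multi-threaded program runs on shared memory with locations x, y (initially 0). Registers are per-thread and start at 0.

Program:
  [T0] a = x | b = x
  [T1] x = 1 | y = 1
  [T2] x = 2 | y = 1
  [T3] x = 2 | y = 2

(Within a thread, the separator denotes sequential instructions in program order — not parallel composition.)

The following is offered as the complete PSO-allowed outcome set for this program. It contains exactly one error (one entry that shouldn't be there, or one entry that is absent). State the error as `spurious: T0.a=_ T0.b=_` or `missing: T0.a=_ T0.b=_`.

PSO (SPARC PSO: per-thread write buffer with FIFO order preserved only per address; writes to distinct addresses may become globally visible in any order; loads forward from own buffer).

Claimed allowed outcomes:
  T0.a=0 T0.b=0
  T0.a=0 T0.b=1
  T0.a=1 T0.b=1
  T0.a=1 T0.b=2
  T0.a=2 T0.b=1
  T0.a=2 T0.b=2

missing: T0.a=0 T0.b=2

outcome vector order: (T0.a,T0.b)
PSO (7): 0/0; 0/1; 0/2; 1/1; 1/2; 2/1; 2/2
PSO∖claimed = {0/2}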